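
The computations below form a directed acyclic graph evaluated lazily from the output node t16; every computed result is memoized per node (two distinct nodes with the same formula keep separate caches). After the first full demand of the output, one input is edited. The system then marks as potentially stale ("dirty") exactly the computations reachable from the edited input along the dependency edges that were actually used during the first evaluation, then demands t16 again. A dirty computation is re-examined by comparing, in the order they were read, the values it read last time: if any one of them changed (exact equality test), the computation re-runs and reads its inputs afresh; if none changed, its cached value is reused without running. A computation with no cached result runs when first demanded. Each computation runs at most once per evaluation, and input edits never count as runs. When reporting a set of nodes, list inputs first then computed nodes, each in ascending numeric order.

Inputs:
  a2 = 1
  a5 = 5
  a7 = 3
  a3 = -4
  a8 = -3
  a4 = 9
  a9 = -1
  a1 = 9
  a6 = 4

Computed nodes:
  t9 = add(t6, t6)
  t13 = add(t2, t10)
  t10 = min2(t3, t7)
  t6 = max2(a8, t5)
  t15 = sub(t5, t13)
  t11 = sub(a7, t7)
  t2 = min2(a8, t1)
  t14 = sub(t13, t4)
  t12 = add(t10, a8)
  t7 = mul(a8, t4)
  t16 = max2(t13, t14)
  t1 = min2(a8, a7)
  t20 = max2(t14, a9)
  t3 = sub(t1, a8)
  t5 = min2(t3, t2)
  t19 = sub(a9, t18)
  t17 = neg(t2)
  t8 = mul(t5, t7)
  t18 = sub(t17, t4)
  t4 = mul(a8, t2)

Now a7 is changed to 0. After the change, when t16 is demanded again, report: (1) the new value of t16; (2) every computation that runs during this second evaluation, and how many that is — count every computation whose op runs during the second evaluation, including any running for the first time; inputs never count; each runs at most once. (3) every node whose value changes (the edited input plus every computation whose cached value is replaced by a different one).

Demanding t16 again yields -30.
1 computations run: t1.
The nodes whose values change: a7.
Note the absorption at t1: it re-runs yet its value is the same, leaving the output's value untouched.

First demand of the output computes:
  t1 = min2(-3, 3) = -3
  t2 = min2(-3, -3) = -3
  t3 = sub(-3, -3) = 0
  t4 = mul(-3, -3) = 9
  t7 = mul(-3, 9) = -27
  t10 = min2(0, -27) = -27
  t13 = add(-3, -27) = -30
  t14 = sub(-30, 9) = -39
  t16 = max2(-30, -39) = -30

After the edit, cleaning proceeds:
  t1: a read changed (a7 3->0) — executes, giving -3 — identical to its old value.
  t2: dirty, but its reads are unchanged (a8 unchanged, t1 unchanged); cached -3 stands.
  t3: dirty, but its reads are unchanged (t1 unchanged, a8 unchanged); cached 0 stands.
  t4: dirty, but its reads are unchanged (a8 unchanged, t2 unchanged); cached 9 stands.
  t7: dirty, but its reads are unchanged (a8 unchanged, t4 unchanged); cached -27 stands.
  t10: dirty, but its reads are unchanged (t3 unchanged, t7 unchanged); cached -27 stands.
  t13: dirty, but its reads are unchanged (t2 unchanged, t10 unchanged); cached -30 stands.
  t14: dirty, but its reads are unchanged (t13 unchanged, t4 unchanged); cached -39 stands.
  t16: dirty, but its reads are unchanged (t13 unchanged, t14 unchanged); cached -30 stands.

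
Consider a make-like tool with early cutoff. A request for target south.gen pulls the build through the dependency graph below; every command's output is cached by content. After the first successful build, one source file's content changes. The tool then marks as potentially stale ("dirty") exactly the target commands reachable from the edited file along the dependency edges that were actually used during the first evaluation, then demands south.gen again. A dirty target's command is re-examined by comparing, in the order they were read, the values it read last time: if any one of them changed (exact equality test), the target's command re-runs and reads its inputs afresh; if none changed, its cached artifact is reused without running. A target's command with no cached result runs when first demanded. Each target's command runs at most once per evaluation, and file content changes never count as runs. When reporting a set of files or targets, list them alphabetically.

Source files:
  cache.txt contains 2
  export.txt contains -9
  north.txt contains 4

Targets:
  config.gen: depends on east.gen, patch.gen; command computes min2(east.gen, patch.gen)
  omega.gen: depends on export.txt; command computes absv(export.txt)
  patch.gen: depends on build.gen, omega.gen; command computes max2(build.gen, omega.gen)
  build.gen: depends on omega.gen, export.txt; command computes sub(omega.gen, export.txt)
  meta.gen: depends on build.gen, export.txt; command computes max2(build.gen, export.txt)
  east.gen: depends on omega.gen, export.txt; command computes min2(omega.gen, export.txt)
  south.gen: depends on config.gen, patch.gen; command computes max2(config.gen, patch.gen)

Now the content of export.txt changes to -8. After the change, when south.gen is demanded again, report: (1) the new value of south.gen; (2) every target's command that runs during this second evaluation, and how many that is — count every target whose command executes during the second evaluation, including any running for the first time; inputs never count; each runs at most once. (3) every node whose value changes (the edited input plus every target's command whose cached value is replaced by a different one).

Demanding south.gen again yields 16.
6 target commands run: build.gen, config.gen, east.gen, omega.gen, patch.gen, south.gen.
The nodes whose values change: build.gen, config.gen, east.gen, export.txt, omega.gen, patch.gen, south.gen.

First demand of the output computes:
  omega.gen = absv(-9) = 9
  build.gen = sub(9, -9) = 18
  east.gen = min2(9, -9) = -9
  patch.gen = max2(18, 9) = 18
  config.gen = min2(-9, 18) = -9
  south.gen = max2(-9, 18) = 18

After the edit, cleaning proceeds:
  omega.gen: a read changed (export.txt -9->-8) — executes, giving 8.
  build.gen: a read changed (omega.gen 9->8; export.txt -9->-8) — executes, giving 16.
  east.gen: a read changed (omega.gen 9->8; export.txt -9->-8) — executes, giving -8.
  patch.gen: a read changed (build.gen 18->16; omega.gen 9->8) — executes, giving 16.
  config.gen: a read changed (east.gen -9->-8; patch.gen 18->16) — executes, giving -8.
  south.gen: a read changed (config.gen -9->-8; patch.gen 18->16) — executes, giving 16.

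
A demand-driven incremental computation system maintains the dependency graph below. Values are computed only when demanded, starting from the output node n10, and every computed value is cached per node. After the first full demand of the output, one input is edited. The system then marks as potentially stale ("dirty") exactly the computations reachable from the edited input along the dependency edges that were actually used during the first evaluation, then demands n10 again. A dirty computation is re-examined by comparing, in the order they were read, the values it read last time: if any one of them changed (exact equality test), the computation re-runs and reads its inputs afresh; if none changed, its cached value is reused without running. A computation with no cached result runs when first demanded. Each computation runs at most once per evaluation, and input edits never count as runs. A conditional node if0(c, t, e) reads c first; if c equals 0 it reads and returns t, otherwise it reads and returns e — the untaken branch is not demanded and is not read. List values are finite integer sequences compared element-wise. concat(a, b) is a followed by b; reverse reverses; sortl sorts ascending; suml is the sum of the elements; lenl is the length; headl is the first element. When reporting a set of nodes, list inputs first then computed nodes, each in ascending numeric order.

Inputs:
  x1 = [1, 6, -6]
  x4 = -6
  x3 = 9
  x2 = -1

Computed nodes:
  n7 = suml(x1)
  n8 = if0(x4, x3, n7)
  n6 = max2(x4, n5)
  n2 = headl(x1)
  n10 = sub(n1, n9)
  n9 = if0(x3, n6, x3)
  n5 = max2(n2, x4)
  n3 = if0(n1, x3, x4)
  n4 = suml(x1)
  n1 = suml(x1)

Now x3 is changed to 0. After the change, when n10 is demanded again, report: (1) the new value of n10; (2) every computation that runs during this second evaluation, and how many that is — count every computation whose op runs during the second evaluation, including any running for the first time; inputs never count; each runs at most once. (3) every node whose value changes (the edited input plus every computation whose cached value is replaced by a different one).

New value of n10: 0.
Computations that run: n2, n5, n6, n9, n10 — 5 in total.
Values that change: x3, n9, n10.
Key observation: a condition flipped, so demand reaches new nodes — n2, n5, n6 run for the first time.

First evaluation (everything demanded from the output):
  n1 = suml([1, 6, -6]) = 1
  n9 = if0(x3=9 -> else branch x3) = 9
  n10 = sub(1, 9) = -8

Propagation after the edit:
  n2: demanded for the first time — runs, produces 1.
  n5: demanded for the first time — runs, produces 1.
  n6: demanded for the first time — runs, produces 1.
  n9: runs — x3 9->0; x3 9->0; result 1.
  n10: runs — n9 9->1; result 0.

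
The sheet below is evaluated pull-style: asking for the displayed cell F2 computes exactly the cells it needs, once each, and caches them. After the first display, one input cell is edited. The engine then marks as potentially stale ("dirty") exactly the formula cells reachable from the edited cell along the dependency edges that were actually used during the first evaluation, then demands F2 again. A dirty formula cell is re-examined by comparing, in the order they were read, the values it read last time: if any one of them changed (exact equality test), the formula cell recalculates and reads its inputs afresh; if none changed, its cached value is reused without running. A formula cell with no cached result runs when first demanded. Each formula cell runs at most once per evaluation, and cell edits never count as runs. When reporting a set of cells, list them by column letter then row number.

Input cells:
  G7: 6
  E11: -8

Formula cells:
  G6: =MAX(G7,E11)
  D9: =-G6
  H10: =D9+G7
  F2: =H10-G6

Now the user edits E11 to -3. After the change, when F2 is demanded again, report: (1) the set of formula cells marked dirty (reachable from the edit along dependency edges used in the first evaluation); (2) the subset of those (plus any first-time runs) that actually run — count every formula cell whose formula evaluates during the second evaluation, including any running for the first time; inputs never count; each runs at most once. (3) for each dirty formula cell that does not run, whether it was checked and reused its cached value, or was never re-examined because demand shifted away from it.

The edit dirties: D9, F2, G6, H10.
1 formula cells run: G6.
Cache hits after checking: D9, F2, H10.
Note the absorption at G6: it re-runs yet its value is the same, leaving the output's value untouched.

First demand of the output computes:
  G6 = MAX(6, -8) = 6
  D9 = -(6) = -6
  H10 = -6 + 6 = 0
  F2 = 0 - 6 = -6

After the edit, cleaning proceeds:
  G6: a read changed (E11 -8->-3) — executes, giving 6 — identical to its old value.
  D9: dirty, but its reads are unchanged (G6 unchanged); cached -6 stands.
  H10: dirty, but its reads are unchanged (D9 unchanged, G7 unchanged); cached 0 stands.
  F2: dirty, but its reads are unchanged (H10 unchanged, G6 unchanged); cached -6 stands.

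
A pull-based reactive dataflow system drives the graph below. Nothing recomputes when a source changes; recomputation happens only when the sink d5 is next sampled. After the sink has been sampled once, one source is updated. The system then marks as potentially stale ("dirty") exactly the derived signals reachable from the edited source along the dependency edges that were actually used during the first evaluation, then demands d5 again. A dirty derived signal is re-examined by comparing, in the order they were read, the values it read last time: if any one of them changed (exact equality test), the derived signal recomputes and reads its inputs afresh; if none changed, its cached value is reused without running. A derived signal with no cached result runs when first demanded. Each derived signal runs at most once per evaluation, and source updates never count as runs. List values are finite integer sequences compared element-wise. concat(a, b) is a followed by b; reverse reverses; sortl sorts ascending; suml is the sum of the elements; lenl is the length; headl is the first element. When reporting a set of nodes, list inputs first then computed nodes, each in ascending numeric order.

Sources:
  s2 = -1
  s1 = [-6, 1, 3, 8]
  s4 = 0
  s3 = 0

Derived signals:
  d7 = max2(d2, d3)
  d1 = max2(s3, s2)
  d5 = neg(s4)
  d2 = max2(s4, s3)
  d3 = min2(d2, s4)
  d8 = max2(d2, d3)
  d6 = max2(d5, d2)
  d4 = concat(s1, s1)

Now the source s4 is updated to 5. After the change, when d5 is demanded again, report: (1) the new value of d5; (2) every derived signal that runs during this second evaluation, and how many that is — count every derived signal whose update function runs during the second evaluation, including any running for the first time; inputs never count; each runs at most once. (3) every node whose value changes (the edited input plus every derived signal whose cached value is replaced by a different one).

First evaluation (everything demanded from the output):
  d5 = neg(0) = 0

Propagation after the edit:
  d5: runs — s4 0->5; result -5.

New value of d5: -5.
Derived signals that run: d5 — 1 in total.
Values that change: s4, d5.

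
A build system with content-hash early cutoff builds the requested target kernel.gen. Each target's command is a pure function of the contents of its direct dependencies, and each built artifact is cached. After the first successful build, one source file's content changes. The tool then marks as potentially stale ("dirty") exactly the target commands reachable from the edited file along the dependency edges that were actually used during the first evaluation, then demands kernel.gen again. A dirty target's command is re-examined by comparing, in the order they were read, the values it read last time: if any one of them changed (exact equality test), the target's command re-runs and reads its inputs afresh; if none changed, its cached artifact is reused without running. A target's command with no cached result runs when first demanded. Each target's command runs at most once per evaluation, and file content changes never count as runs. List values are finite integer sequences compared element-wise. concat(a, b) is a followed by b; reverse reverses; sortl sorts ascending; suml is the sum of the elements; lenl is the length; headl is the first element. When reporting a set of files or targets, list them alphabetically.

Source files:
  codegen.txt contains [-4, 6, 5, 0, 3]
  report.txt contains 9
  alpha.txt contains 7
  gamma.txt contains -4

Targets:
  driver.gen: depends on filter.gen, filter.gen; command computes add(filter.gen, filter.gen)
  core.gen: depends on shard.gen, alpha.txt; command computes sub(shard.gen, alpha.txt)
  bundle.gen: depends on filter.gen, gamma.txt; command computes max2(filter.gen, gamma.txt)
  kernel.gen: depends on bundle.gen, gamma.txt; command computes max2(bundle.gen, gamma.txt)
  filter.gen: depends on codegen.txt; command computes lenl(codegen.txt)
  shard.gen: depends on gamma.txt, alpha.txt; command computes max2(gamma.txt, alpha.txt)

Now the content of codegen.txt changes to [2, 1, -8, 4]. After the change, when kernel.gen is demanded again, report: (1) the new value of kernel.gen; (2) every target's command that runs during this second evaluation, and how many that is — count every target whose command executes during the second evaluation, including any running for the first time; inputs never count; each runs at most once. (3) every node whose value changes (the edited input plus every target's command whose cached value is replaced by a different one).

New value of kernel.gen: 4.
Target commands that run: bundle.gen, filter.gen, kernel.gen — 3 in total.
Values that change: bundle.gen, codegen.txt, filter.gen, kernel.gen.

First evaluation (everything demanded from the output):
  filter.gen = lenl([-4, 6, 5, 0, 3]) = 5
  bundle.gen = max2(5, -4) = 5
  kernel.gen = max2(5, -4) = 5

Propagation after the edit:
  filter.gen: runs — codegen.txt [-4, 6, 5, 0, 3]->[2, 1, -8, 4]; result 4.
  bundle.gen: runs — filter.gen 5->4; result 4.
  kernel.gen: runs — bundle.gen 5->4; result 4.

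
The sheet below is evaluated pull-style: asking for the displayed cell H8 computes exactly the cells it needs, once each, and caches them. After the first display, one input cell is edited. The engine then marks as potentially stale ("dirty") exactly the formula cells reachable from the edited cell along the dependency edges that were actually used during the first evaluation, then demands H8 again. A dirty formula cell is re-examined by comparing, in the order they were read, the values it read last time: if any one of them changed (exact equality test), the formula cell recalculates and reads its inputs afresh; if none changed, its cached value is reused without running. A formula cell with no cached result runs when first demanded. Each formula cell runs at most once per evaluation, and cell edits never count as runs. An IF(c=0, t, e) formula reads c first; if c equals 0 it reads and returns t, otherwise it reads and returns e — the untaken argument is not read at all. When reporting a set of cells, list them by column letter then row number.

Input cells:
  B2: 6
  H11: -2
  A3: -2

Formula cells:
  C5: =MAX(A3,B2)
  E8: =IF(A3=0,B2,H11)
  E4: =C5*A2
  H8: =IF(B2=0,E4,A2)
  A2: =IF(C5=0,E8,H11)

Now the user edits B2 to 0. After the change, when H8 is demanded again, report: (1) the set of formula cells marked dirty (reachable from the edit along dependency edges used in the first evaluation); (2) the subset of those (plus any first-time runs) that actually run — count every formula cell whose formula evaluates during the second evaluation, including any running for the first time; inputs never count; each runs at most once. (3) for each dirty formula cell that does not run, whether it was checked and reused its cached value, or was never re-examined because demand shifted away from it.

The edit dirties: A2, C5, H8.
5 formula cells run: A2, C5, E4, E8, H8.
No dirty formula cell escaped a run.
Note the branch switch — E4, E8 had no cache and run now for the first time.

First demand of the output computes:
  C5 = MAX(-2, 6) = 6
  A2 = IF(C5=0: C5=6 -> else branch H11) = -2
  H8 = IF(B2=0: B2=6 -> else branch A2) = -2

After the edit, cleaning proceeds:
  C5: a read changed (B2 6->0) — executes, giving 0.
  E8: had never run; runs now, result -2.
  A2: a read changed (C5 6->0) — executes, giving -2 — identical to its old value.
  E4: had never run; runs now, result 0.
  H8: a read changed (B2 6->0) — executes, giving 0.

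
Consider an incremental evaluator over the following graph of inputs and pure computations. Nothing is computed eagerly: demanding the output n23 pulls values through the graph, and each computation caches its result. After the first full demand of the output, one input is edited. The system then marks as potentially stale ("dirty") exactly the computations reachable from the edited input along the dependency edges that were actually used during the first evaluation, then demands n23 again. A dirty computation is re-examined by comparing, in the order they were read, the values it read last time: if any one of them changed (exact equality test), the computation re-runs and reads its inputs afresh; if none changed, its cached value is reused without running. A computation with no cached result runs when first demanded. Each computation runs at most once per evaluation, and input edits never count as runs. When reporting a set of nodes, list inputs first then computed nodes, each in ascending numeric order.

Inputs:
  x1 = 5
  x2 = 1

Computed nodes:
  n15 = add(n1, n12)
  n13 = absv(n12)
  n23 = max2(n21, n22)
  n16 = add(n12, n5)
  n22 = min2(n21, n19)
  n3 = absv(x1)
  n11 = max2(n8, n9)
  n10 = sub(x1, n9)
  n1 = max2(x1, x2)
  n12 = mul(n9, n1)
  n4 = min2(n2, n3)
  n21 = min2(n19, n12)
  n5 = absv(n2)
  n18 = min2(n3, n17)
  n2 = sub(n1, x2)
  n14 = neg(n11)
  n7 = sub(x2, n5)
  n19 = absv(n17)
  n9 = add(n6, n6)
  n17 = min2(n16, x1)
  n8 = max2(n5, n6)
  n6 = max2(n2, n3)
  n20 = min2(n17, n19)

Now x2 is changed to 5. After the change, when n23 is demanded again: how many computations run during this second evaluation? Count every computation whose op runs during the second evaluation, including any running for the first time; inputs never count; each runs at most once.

Run set: n1, n2, n5, n6, n16, n17 (6 run).
The important point: at n9 every value read last time is unchanged, so the dirty flag clears without a run.

Initial pass — values computed on the first demand:
  n1 = max2(5, 1) = 5
  n2 = sub(5, 1) = 4
  n3 = absv(5) = 5
  n5 = absv(4) = 4
  n6 = max2(4, 5) = 5
  n9 = add(5, 5) = 10
  n12 = mul(10, 5) = 50
  n16 = add(50, 4) = 54
  n17 = min2(54, 5) = 5
  n19 = absv(5) = 5
  n21 = min2(5, 50) = 5
  n22 = min2(5, 5) = 5
  n23 = max2(5, 5) = 5

Second demand — change propagation:
  n1: re-runs because x2 1->5; new result 5 (unchanged).
  n2: re-runs because x2 1->5; new result 0.
  n5: re-runs because n2 4->0; new result 0.
  n6: re-runs because n2 4->0; new result 5 (unchanged).
  n9: re-examined; everything it read last time is the same (n6 unchanged, n6 unchanged) — cache 10 kept, no run.
  n12: re-examined; everything it read last time is the same (n9 unchanged, n1 unchanged) — cache 50 kept, no run.
  n16: re-runs because n5 4->0; new result 50.
  n17: re-runs because n16 54->50; new result 5 (unchanged).
  n19: re-examined; everything it read last time is the same (n17 unchanged) — cache 5 kept, no run.
  n21: re-examined; everything it read last time is the same (n19 unchanged, n12 unchanged) — cache 5 kept, no run.
  n22: re-examined; everything it read last time is the same (n21 unchanged, n19 unchanged) — cache 5 kept, no run.
  n23: re-examined; everything it read last time is the same (n21 unchanged, n22 unchanged) — cache 5 kept, no run.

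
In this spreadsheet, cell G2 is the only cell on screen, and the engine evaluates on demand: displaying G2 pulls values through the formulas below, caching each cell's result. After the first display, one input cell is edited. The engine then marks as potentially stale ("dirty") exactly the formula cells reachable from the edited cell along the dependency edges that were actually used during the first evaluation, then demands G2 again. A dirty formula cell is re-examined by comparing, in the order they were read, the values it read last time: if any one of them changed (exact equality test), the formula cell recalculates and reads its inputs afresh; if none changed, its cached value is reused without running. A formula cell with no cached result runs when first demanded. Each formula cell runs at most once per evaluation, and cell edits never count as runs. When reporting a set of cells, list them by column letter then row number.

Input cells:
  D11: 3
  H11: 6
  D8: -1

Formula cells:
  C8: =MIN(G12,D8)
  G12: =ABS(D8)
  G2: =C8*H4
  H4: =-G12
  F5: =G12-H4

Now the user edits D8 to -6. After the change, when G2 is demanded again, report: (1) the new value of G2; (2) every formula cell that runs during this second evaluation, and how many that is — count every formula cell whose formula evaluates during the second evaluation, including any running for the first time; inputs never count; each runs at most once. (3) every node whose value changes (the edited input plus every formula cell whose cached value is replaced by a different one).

G2 now evaluates to 36.
Run set: C8, G2, G12, H4 (4 run).
Changed values: C8, D8, G2, G12, H4.

Initial pass — values computed on the first demand:
  G12 = ABS(-1) = 1
  C8 = MIN(1, -1) = -1
  H4 = -(1) = -1
  G2 = -1 * -1 = 1

Second demand — change propagation:
  G12: re-runs because D8 -1->-6; new result 6.
  C8: re-runs because G12 1->6; D8 -1->-6; new result -6.
  H4: re-runs because G12 1->6; new result -6.
  G2: re-runs because C8 -1->-6; H4 -1->-6; new result 36.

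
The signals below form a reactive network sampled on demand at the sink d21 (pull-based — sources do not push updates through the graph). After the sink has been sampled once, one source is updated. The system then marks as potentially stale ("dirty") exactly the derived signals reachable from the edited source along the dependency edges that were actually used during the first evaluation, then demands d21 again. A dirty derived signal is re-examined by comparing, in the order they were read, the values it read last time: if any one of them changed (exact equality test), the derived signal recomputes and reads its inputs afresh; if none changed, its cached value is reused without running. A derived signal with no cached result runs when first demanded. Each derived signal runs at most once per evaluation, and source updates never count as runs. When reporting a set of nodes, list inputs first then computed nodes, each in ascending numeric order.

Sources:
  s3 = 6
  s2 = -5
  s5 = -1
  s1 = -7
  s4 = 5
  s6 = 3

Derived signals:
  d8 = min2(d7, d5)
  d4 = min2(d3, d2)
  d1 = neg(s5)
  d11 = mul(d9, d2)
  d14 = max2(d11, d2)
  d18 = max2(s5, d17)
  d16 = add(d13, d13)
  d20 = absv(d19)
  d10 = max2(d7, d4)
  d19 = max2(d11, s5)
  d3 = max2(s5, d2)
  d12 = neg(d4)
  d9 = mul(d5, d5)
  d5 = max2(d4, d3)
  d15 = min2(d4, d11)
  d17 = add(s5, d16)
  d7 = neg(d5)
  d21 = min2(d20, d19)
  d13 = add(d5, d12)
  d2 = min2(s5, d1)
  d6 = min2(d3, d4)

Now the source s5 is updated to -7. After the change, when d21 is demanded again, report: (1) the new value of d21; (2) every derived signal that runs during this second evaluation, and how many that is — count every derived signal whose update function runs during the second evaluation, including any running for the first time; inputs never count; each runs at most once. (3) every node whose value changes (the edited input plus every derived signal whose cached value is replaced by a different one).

d21 now evaluates to -7.
Run set: d1, d2, d3, d4, d5, d9, d11, d19, d20, d21 (10 run).
Changed values: s5, d1, d2, d3, d4, d5, d9, d11, d19, d20, d21.

Initial pass — values computed on the first demand:
  d1 = neg(-1) = 1
  d2 = min2(-1, 1) = -1
  d3 = max2(-1, -1) = -1
  d4 = min2(-1, -1) = -1
  d5 = max2(-1, -1) = -1
  d9 = mul(-1, -1) = 1
  d11 = mul(1, -1) = -1
  d19 = max2(-1, -1) = -1
  d20 = absv(-1) = 1
  d21 = min2(1, -1) = -1

Second demand — change propagation:
  d1: re-runs because s5 -1->-7; new result 7.
  d2: re-runs because s5 -1->-7; d1 1->7; new result -7.
  d3: re-runs because s5 -1->-7; d2 -1->-7; new result -7.
  d4: re-runs because d3 -1->-7; d2 -1->-7; new result -7.
  d5: re-runs because d4 -1->-7; d3 -1->-7; new result -7.
  d9: re-runs because d5 -1->-7; d5 -1->-7; new result 49.
  d11: re-runs because d9 1->49; d2 -1->-7; new result -343.
  d19: re-runs because d11 -1->-343; s5 -1->-7; new result -7.
  d20: re-runs because d19 -1->-7; new result 7.
  d21: re-runs because d20 1->7; d19 -1->-7; new result -7.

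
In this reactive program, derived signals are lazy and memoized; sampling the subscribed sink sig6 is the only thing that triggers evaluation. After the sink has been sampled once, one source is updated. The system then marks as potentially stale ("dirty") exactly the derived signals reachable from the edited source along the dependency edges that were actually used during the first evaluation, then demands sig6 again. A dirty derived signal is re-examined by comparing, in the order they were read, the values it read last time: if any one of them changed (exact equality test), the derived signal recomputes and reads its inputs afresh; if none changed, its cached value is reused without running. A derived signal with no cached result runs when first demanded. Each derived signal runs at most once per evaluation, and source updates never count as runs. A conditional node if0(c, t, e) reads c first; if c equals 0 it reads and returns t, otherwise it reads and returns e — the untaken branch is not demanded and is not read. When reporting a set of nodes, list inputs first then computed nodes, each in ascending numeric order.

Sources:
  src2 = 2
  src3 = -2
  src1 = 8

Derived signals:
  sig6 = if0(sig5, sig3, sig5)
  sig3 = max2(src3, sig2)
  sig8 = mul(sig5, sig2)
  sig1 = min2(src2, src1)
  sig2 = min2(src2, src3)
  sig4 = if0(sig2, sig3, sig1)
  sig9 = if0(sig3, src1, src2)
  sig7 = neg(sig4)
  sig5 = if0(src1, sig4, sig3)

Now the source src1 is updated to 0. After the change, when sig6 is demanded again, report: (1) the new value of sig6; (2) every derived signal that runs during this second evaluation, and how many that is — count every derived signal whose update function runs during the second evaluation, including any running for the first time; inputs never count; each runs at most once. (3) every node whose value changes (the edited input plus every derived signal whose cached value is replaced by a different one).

First demand of the output computes:
  sig2 = min2(2, -2) = -2
  sig3 = max2(-2, -2) = -2
  sig5 = if0(src1=8 -> else branch sig3) = -2
  sig6 = if0(sig5=-2 -> else branch sig5) = -2

After the edit, cleaning proceeds:
  sig1: had never run; runs now, result 0.
  sig4: had never run; runs now, result 0.
  sig5: a read changed (src1 8->0) — executes, giving 0.
  sig6: a read changed (sig5 -2->0; sig5 -2->0) — executes, giving -2 — identical to its old value.

Note the branch switch — sig1, sig4 had no cache and run now for the first time.

Demanding sig6 again yields -2.
4 derived signals run: sig1, sig4, sig5, sig6.
The nodes whose values change: src1, sig5.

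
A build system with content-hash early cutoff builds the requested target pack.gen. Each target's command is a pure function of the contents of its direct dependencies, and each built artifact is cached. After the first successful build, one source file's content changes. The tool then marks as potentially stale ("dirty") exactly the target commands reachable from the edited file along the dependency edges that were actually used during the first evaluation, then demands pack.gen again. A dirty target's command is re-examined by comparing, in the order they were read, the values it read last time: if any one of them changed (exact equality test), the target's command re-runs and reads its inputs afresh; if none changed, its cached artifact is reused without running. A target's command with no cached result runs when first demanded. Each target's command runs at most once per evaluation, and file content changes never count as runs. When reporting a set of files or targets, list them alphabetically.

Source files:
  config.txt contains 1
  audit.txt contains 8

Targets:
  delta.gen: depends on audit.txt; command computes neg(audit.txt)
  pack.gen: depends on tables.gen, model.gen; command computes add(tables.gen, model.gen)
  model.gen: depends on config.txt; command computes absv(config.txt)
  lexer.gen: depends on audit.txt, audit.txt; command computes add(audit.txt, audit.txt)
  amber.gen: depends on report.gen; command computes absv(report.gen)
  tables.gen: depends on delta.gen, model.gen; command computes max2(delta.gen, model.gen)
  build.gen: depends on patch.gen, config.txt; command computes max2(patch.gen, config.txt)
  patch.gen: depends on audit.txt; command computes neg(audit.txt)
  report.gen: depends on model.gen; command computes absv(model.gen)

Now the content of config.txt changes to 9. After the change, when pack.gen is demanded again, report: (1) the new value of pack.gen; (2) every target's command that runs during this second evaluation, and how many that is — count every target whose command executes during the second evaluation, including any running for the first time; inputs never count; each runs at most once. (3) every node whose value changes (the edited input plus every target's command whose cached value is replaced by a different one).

New value of pack.gen: 18.
Target commands that run: model.gen, pack.gen, tables.gen — 3 in total.
Values that change: config.txt, model.gen, pack.gen, tables.gen.

First evaluation (everything demanded from the output):
  delta.gen = neg(8) = -8
  model.gen = absv(1) = 1
  tables.gen = max2(-8, 1) = 1
  pack.gen = add(1, 1) = 2

Propagation after the edit:
  model.gen: runs — config.txt 1->9; result 9.
  tables.gen: runs — model.gen 1->9; result 9.
  pack.gen: runs — tables.gen 1->9; model.gen 1->9; result 18.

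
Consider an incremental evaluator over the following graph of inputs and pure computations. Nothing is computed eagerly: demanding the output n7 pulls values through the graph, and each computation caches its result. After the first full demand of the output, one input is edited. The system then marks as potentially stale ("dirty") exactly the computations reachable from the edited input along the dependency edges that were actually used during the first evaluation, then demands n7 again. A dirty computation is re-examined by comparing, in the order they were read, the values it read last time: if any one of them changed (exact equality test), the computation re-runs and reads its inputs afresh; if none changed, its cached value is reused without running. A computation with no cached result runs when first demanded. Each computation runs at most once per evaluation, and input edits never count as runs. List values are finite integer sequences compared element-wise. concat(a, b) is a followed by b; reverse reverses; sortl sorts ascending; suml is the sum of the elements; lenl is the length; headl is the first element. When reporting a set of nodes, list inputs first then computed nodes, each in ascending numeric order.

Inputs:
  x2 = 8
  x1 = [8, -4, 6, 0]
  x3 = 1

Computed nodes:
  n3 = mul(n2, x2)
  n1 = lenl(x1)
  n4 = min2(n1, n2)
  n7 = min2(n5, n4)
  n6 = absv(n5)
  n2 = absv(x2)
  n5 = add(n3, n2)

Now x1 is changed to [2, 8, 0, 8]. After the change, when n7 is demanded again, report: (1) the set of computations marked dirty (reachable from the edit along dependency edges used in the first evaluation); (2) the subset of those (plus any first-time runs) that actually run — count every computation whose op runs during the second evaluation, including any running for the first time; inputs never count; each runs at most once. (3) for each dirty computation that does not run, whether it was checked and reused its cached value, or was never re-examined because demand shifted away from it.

Dirty set: n1, n4, n7.
Run set: n1 (1 run).
Re-examined without running (cache reused): n4, n7.
The important point: n1 recomputes to an identical value, and the output ends up unchanged.

Initial pass — values computed on the first demand:
  n1 = lenl([8, -4, 6, 0]) = 4
  n2 = absv(8) = 8
  n3 = mul(8, 8) = 64
  n4 = min2(4, 8) = 4
  n5 = add(64, 8) = 72
  n7 = min2(72, 4) = 4

Second demand — change propagation:
  n1: re-runs because x1 [8, -4, 6, 0]->[2, 8, 0, 8]; new result 4 (unchanged).
  n4: re-examined; everything it read last time is the same (n1 unchanged, n2 unchanged) — cache 4 kept, no run.
  n7: re-examined; everything it read last time is the same (n5 unchanged, n4 unchanged) — cache 4 kept, no run.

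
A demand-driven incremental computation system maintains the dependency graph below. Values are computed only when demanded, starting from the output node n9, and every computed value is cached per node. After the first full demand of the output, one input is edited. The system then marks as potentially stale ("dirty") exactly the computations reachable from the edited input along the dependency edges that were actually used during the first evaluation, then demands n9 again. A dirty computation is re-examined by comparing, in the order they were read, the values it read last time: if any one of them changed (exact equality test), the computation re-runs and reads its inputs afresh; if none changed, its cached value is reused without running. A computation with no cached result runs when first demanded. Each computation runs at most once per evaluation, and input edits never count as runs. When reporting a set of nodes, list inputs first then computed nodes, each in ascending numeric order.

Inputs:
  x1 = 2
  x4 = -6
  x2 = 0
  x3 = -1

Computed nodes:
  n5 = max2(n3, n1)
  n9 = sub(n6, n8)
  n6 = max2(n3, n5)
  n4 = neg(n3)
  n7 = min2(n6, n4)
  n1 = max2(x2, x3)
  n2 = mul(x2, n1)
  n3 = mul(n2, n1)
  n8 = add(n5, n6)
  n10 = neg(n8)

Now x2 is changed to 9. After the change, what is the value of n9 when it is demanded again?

First evaluation (everything demanded from the output):
  n1 = max2(0, -1) = 0
  n2 = mul(0, 0) = 0
  n3 = mul(0, 0) = 0
  n5 = max2(0, 0) = 0
  n6 = max2(0, 0) = 0
  n8 = add(0, 0) = 0
  n9 = sub(0, 0) = 0

Propagation after the edit:
  n1: runs — x2 0->9; result 9.
  n2: runs — x2 0->9; n1 0->9; result 81.
  n3: runs — n2 0->81; n1 0->9; result 729.
  n5: runs — n3 0->729; n1 0->9; result 729.
  n6: runs — n3 0->729; n5 0->729; result 729.
  n8: runs — n5 0->729; n6 0->729; result 1458.
  n9: runs — n6 0->729; n8 0->1458; result -729.

New value of n9: -729.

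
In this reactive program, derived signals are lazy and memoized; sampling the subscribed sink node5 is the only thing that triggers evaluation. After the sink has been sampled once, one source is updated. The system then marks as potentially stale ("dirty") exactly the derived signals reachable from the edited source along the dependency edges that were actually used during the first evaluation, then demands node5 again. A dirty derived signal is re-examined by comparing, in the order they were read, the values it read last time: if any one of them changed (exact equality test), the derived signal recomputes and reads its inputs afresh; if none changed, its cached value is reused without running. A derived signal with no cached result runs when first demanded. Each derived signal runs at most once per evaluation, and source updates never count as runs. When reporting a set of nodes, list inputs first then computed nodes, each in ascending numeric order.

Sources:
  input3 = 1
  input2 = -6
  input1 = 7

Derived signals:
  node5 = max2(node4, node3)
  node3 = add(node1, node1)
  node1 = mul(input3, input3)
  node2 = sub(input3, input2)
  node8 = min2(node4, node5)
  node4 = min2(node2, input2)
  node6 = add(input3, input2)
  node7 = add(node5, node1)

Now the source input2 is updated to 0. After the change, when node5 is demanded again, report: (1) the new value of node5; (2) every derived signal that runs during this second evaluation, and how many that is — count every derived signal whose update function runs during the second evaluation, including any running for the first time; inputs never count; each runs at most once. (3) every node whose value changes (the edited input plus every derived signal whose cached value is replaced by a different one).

Demanding node5 again yields 2.
3 derived signals run: node2, node4, node5.
The nodes whose values change: input2, node2, node4.

First demand of the output computes:
  node1 = mul(1, 1) = 1
  node2 = sub(1, -6) = 7
  node3 = add(1, 1) = 2
  node4 = min2(7, -6) = -6
  node5 = max2(-6, 2) = 2

After the edit, cleaning proceeds:
  node2: a read changed (input2 -6->0) — executes, giving 1.
  node4: a read changed (node2 7->1; input2 -6->0) — executes, giving 0.
  node5: a read changed (node4 -6->0) — executes, giving 2 — identical to its old value.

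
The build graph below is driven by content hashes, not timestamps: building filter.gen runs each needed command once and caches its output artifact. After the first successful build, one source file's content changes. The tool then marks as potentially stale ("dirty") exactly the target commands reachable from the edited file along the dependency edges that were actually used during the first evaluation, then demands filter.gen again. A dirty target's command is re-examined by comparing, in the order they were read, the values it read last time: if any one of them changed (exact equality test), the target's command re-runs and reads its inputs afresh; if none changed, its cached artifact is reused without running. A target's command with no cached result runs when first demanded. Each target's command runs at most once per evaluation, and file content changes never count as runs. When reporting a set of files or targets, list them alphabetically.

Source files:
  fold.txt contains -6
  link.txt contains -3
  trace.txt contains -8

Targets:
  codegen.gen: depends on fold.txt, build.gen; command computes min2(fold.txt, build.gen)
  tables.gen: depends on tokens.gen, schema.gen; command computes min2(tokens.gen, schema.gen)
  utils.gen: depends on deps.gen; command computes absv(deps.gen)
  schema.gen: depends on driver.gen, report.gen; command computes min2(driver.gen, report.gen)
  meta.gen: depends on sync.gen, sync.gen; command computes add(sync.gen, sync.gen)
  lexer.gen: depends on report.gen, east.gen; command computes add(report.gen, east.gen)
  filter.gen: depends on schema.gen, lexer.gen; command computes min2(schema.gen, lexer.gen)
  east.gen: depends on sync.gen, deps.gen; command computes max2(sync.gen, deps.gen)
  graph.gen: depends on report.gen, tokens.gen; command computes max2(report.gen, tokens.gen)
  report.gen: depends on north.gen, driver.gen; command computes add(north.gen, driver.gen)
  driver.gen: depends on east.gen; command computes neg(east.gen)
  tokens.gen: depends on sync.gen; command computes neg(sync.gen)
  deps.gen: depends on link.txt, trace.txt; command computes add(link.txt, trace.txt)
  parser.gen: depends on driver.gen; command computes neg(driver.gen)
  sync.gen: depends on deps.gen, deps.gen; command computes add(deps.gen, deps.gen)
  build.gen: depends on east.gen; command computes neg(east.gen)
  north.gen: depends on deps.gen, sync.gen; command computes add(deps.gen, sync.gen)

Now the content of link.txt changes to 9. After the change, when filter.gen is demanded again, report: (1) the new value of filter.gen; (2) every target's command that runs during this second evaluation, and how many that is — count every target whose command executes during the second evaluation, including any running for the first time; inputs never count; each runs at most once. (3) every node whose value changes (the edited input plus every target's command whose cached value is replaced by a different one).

filter.gen now evaluates to -2.
Run set: deps.gen, driver.gen, east.gen, filter.gen, lexer.gen, north.gen, report.gen, schema.gen, sync.gen (9 run).
Changed values: deps.gen, driver.gen, east.gen, filter.gen, lexer.gen, link.txt, north.gen, report.gen, schema.gen, sync.gen.

Initial pass — values computed on the first demand:
  deps.gen = add(-3, -8) = -11
  sync.gen = add(-11, -11) = -22
  east.gen = max2(-22, -11) = -11
  driver.gen = neg(-11) = 11
  north.gen = add(-11, -22) = -33
  report.gen = add(-33, 11) = -22
  lexer.gen = add(-22, -11) = -33
  schema.gen = min2(11, -22) = -22
  filter.gen = min2(-22, -33) = -33

Second demand — change propagation:
  deps.gen: re-runs because link.txt -3->9; new result 1.
  sync.gen: re-runs because deps.gen -11->1; deps.gen -11->1; new result 2.
  east.gen: re-runs because sync.gen -22->2; deps.gen -11->1; new result 2.
  driver.gen: re-runs because east.gen -11->2; new result -2.
  north.gen: re-runs because deps.gen -11->1; sync.gen -22->2; new result 3.
  report.gen: re-runs because north.gen -33->3; driver.gen 11->-2; new result 1.
  lexer.gen: re-runs because report.gen -22->1; east.gen -11->2; new result 3.
  schema.gen: re-runs because driver.gen 11->-2; report.gen -22->1; new result -2.
  filter.gen: re-runs because schema.gen -22->-2; lexer.gen -33->3; new result -2.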